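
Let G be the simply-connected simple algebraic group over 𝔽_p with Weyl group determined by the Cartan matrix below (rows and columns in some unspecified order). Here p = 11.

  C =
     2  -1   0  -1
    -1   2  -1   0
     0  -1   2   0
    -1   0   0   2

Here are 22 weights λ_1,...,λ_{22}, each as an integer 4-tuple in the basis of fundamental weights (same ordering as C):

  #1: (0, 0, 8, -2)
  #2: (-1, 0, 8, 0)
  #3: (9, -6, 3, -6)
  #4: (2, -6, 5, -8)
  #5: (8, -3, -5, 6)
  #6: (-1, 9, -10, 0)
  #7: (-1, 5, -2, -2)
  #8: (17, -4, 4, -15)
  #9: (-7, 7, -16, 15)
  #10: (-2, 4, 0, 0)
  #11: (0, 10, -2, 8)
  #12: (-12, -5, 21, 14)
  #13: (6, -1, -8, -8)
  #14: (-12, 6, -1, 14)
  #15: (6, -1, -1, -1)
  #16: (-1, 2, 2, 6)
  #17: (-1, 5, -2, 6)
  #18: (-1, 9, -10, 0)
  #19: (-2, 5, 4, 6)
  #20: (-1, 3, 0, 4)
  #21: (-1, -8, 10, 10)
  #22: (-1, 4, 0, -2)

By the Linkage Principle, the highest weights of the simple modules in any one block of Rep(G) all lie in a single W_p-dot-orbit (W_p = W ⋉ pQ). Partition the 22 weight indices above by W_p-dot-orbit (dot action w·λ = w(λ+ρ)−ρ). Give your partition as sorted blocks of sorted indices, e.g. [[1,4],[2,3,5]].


Root system A_4: the 4×4 matrix C matches after relabeling.

W_11-reps of the 22 weights in Ā_11 (same 4-coord order as C):

  λ_1 → (0, 1, 9, 1);  λ_2 → (0, 1, 9, 1);  λ_3 → (0, 4, 1, 5);  λ_4 → (3, 1, 3, 2);  λ_5 → (3, 1, 3, 2);  λ_6 → (0, 1, 9, 1);  λ_7 → (1, 4, 1, 0);  λ_8 → (3, 1, 3, 2);  λ_9 → (3, 1, 3, 2);  λ_10 → (1, 4, 1, 0);  λ_11 → (0, 1, 9, 1);  λ_12 → (7, 0, 0, 0);  λ_13 → (7, 0, 0, 0);  λ_14 → (7, 0, 0, 0);  λ_15 → (7, 0, 0, 0);  λ_16 → (0, 3, 1, 5);  λ_17 → (0, 4, 1, 5);  λ_18 → (0, 1, 9, 1);  λ_19 → (1, 4, 1, 0);  λ_20 → (0, 4, 1, 5);  λ_21 → (7, 0, 0, 0);  λ_22 → (1, 4, 1, 0)

Grouping the 22 weights by Ā_11-representative: 6 linkage classes.

[[1, 2, 6, 11, 18], [3, 17, 20], [4, 5, 8, 9], [7, 10, 19, 22], [12, 13, 14, 15, 21], [16]]


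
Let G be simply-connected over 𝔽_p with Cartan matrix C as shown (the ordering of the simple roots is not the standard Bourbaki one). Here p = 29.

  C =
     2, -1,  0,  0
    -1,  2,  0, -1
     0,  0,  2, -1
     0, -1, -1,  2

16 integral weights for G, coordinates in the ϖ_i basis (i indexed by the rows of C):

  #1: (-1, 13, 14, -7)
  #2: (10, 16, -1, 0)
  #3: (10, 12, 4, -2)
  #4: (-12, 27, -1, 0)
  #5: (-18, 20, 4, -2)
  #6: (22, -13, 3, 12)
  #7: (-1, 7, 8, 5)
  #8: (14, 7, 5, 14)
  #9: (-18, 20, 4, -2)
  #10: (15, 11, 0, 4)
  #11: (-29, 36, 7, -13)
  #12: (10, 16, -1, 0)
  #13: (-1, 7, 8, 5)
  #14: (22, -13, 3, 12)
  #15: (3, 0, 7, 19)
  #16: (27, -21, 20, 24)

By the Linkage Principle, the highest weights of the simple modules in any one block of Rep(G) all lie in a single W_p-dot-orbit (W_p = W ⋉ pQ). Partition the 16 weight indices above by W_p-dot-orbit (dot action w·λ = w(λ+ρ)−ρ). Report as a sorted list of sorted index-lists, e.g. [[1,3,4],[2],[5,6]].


Cartan matrix: type A_4 (|W|=120); un-permuting the 4 rows.

Ā_29 reps of the 16 weights (A_4, coords as presented):

    [1] (0, 8, 9, 6)
    [2] (11, 17, 0, 1)
    [3] (11, 12, 4, 1)
    [4] (11, 17, 0, 1)
    [5] (17, 3, 4, 1)
    [6] (11, 12, 4, 1)
    [7] (0, 8, 9, 6)
    [8] (0, 8, 9, 6)
    [9] (17, 3, 4, 1)
    [10] (11, 12, 4, 1)
    [11] (17, 3, 4, 1)
    [12] (11, 17, 0, 1)
    [13] (0, 8, 9, 6)
    [14] (11, 12, 4, 1)
    [15] (0, 1, 4, 20)
    [16] (17, 3, 4, 1)

Grouping the 16 weights by Ā_29-representative: 5 linkage classes.

[[1, 7, 8, 13], [2, 4, 12], [3, 6, 10, 14], [5, 9, 11, 16], [15]]


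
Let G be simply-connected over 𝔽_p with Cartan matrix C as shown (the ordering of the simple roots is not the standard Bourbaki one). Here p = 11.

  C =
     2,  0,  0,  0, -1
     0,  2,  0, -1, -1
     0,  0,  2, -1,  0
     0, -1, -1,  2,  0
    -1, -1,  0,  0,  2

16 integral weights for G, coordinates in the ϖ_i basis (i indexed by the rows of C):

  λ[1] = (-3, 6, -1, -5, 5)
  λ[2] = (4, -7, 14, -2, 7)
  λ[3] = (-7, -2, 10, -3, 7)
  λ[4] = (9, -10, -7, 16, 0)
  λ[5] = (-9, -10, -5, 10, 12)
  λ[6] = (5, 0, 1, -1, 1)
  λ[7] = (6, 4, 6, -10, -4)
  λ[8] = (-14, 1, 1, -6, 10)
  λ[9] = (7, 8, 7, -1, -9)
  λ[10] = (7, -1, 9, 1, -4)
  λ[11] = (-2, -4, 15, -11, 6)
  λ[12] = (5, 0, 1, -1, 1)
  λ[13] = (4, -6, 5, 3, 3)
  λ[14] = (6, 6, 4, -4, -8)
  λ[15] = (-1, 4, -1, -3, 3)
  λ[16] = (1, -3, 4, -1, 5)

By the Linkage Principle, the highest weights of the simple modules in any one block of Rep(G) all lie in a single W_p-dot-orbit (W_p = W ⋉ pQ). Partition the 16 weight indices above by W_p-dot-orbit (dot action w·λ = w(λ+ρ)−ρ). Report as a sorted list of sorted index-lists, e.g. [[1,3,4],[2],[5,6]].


Cartan matrix: type A_5 (|W|=720); un-permuting the 5 rows.

λ_j+ρ reflected into Ā_11 (⟨·,θ^∨⟩≤11); 5-tuples as given:

  [1] (0, 3, 2, 0, 4) · [2] (1, 3, 2, 1, 1) · [3] (0, 1, 3, 1, 1) · [4] (6, 1, 2, 0, 2) · [5] (0, 3, 2, 0, 4) · [6] (6, 1, 2, 0, 2) · [7] (0, 3, 2, 0, 4) · [8] (6, 1, 2, 0, 2) · [9] (6, 1, 2, 0, 2) · [10] (0, 1, 3, 1, 1) · [11] (1, 3, 2, 1, 1) · [12] (6, 1, 2, 0, 2) · [13] (1, 3, 2, 1, 1) · [14] (0, 3, 2, 0, 4) · [15] (0, 3, 2, 0, 4) · [16] (2, 0, 3, 2, 4)

5 distinct reps among the 16 weights ⇒ 5 W_11-linkage classes:

[[1, 5, 7, 14, 15], [2, 11, 13], [3, 10], [4, 6, 8, 9, 12], [16]]


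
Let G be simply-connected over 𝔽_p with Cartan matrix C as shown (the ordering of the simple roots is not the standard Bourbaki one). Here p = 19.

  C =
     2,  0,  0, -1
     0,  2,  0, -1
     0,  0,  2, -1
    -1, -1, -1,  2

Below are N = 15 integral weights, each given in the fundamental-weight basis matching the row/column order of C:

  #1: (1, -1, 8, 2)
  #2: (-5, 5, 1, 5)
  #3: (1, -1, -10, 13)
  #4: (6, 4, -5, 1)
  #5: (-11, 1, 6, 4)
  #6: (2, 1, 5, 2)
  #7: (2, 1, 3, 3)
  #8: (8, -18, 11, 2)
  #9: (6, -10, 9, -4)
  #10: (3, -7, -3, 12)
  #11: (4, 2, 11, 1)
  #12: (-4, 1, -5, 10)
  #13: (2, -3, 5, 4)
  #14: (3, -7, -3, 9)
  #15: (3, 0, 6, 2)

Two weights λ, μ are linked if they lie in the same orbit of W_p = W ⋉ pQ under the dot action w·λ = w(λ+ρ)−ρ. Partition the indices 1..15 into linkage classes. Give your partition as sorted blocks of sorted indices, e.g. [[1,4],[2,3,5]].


Root system D_4: the 4×4 matrix C matches after relabeling.

Folding the 15 weights λ_j+ρ into Ā_19 (reps in the given 4-coord order):

  λ_1+ρ ↦ (2, 0, 9, 3)
  λ_2+ρ ↦ (4, 6, 2, 2)
  λ_3+ρ ↦ (2, 0, 9, 3)
  λ_4+ρ ↦ (5, 3, 2, 2)
  λ_5+ρ ↦ (5, 3, 2, 2)
  λ_6+ρ ↦ (3, 2, 6, 3)
  λ_7+ρ ↦ (3, 2, 4, 4)
  λ_8+ρ ↦ (5, 3, 2, 2)
  λ_9+ρ ↦ (5, 3, 2, 2)
  λ_10+ρ ↦ (4, 6, 2, 2)
  λ_11+ρ ↦ (2, 0, 9, 3)
  λ_12+ρ ↦ (3, 2, 4, 4)
  λ_13+ρ ↦ (3, 2, 6, 3)
  λ_14+ρ ↦ (4, 6, 2, 2)
  λ_15+ρ ↦ (4, 1, 7, 3)

Linkage partition of the 15 weights (6 classes, p=19):

[[1, 3, 11], [2, 10, 14], [4, 5, 8, 9], [6, 13], [7, 12], [15]]


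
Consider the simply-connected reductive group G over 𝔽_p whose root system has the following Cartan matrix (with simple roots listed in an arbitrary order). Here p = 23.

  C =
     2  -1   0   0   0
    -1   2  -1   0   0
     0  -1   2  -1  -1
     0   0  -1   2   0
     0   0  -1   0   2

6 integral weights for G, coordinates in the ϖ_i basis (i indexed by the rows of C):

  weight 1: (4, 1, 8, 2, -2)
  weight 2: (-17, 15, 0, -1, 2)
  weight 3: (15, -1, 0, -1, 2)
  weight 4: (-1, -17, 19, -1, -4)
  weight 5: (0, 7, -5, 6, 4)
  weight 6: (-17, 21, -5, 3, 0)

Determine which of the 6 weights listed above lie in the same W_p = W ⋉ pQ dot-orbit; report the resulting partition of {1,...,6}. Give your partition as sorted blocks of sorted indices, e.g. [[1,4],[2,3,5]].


Cartan matrix: type D_5 (|W|=1920); un-permuting the 5 rows.

Each λ_j+ρ reduced to Ā_23; 5-tuples below use C's row order:

  λ_1+ρ ↦ (1, 4, 4, 3, 1);  λ_2+ρ ↦ (16, 0, 1, 0, 3);  λ_3+ρ ↦ (16, 0, 1, 0, 3);  λ_4+ρ ↦ (16, 0, 1, 0, 3);  λ_5+ρ ↦ (1, 4, 4, 3, 1);  λ_6+ρ ↦ (16, 0, 1, 0, 3)

Partition of {1..6} into 2 W_23-dot-orbits:

[[1, 5], [2, 3, 4, 6]]


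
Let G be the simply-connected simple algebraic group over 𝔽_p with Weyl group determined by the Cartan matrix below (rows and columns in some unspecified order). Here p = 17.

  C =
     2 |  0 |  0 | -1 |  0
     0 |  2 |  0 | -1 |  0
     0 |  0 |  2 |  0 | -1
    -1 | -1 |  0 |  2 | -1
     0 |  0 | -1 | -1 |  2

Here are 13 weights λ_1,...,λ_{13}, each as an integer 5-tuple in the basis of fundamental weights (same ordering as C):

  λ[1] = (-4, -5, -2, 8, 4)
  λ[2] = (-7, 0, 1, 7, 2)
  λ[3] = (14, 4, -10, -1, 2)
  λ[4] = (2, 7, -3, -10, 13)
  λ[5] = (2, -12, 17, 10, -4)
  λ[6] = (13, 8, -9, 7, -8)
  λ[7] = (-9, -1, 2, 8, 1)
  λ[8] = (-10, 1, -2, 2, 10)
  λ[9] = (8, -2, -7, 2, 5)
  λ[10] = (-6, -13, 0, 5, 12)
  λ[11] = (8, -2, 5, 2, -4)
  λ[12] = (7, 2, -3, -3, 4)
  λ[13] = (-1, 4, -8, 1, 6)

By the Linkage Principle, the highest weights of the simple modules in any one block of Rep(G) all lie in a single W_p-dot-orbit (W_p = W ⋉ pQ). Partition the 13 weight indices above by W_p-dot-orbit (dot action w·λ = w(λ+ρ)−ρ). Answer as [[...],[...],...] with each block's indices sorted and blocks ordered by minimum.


C ↔ D_5 under row/col permutation; |W(D_5)| = 1920.

λ_j+ρ reflected into Ā_17 (⟨·,θ^∨⟩≤17); 5-tuples as given:

  [1] (3, 4, 1, 2, 1)
  [2] (6, 1, 2, 2, 1)
  [3] (8, 0, 3, 1, 2)
  [4] (6, 1, 2, 2, 1)
  [5] (8, 0, 3, 1, 2)
  [6] (0, 5, 7, 2, 0)
  [7] (8, 0, 3, 1, 2)
  [8] (3, 4, 1, 2, 1)
  [9] (8, 0, 3, 1, 2)
  [10] (6, 1, 2, 2, 1)
  [11] (8, 0, 3, 1, 2)
  [12] (6, 1, 2, 2, 1)
  [13] (0, 5, 7, 2, 0)

4 distinct reps among the 13 weights ⇒ 4 W_17-linkage classes:

[[1, 8], [2, 4, 10, 12], [3, 5, 7, 9, 11], [6, 13]]


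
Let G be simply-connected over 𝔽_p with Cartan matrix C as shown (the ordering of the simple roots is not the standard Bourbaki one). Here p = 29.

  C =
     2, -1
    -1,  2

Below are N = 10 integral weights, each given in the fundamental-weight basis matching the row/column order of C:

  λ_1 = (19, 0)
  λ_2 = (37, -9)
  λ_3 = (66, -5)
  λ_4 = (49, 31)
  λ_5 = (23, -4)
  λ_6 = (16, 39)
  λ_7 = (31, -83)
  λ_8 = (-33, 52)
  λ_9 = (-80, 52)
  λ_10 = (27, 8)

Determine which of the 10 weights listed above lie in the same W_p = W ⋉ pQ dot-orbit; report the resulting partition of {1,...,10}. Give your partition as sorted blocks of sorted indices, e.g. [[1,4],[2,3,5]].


Cartan matrix: type A_2 (|W|=6); un-permuting the 2 rows.

W_29-reps of the 10 weights in Ā_29 (same 2-coord order as C):

  [1] (20, 1) · [2] (20, 1) · [3] (4, 20) · [4] (21, 3) · [5] (21, 3) · [6] (11, 1) · [7] (21, 3) · [8] (5, 3) · [9] (21, 3) · [10] (20, 1)

These 10 weights hit 5 W_29-dot-orbits; sizes (3, 1, 4, 1, 1):

[[1, 2, 10], [3], [4, 5, 7, 9], [6], [8]]


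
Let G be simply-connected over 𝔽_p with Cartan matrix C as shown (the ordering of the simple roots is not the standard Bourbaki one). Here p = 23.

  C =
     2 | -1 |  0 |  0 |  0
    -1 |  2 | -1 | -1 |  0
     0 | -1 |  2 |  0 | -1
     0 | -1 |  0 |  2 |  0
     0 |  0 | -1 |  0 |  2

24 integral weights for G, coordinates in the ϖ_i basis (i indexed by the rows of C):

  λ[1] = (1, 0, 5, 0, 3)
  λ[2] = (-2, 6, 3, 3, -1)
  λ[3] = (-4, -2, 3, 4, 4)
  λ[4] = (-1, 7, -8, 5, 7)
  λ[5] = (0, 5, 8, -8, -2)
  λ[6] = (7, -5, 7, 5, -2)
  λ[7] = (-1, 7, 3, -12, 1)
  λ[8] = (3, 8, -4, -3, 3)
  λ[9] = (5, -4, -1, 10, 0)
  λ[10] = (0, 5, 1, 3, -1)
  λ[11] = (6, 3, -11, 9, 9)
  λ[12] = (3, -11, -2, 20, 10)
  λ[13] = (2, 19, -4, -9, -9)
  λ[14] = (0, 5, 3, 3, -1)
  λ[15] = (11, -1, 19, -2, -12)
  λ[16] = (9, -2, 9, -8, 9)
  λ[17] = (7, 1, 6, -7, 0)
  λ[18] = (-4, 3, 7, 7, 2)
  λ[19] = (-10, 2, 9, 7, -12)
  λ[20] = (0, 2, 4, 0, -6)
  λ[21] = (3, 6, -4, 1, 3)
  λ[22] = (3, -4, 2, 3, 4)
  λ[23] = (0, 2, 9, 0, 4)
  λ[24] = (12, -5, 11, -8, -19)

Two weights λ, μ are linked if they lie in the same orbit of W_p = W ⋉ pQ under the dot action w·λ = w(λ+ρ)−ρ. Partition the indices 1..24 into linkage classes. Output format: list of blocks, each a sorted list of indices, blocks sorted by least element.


D_5 Cartan matrix, 5 simple roots permuted; ρ=(1,1,1,1,1).

Alcove-folded reps (p=23, 24 weights, presented ϖ-order):

  1: (2, 1, 6, 1, 4) · 2: (1, 6, 2, 4, 0) · 3: (1, 3, 0, 1, 5) · 4: (0, 1, 7, 6, 1) · 5: (0, 1, 7, 6, 1) · 6: (4, 4, 3, 2, 1) · 7: (3, 0, 1, 8, 2) · 8: (4, 4, 3, 2, 1) · 9: (3, 0, 1, 8, 2) · 10: (1, 6, 2, 4, 0) · 11: (1, 6, 2, 4, 0) · 12: (1, 6, 2, 4, 0) · 13: (3, 0, 1, 8, 2) · 14: (1, 6, 2, 4, 0) · 15: (3, 0, 1, 8, 2) · 16: (2, 1, 6, 1, 4) · 17: (4, 4, 3, 2, 1) · 18: (3, 0, 1, 8, 2) · 19: (2, 1, 6, 1, 4) · 20: (1, 3, 0, 1, 5) · 21: (4, 4, 3, 2, 1) · 22: (1, 3, 0, 1, 5) · 23: (1, 3, 0, 1, 5) · 24: (4, 4, 3, 2, 1)

6 distinct reps among the 24 weights ⇒ 6 W_23-linkage classes:

[[1, 16, 19], [2, 10, 11, 12, 14], [3, 20, 22, 23], [4, 5], [6, 8, 17, 21, 24], [7, 9, 13, 15, 18]]


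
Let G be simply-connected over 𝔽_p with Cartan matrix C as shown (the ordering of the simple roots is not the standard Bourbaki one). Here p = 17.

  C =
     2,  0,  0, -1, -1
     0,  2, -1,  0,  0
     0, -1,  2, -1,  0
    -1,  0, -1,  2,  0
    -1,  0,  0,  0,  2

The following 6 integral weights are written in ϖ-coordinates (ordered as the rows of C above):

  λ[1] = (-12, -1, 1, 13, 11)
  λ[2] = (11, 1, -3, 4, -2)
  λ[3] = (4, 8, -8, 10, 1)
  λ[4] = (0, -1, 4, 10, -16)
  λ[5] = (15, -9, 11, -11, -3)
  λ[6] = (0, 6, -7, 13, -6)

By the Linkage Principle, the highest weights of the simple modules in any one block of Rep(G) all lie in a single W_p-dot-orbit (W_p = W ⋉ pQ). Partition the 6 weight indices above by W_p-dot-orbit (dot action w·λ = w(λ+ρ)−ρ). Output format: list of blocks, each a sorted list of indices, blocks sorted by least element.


Dynkin diagram of C (from the 8 off-diagonal −1 entries): A_5.

Folding the 6 weights λ_j+ρ into Ā_17 (reps in the given 5-coord order):

  λ_1+ρ ↦ (11, 0, 2, 3, 1)
  λ_2+ρ ↦ (11, 0, 2, 3, 1)
  λ_3+ρ ↦ (4, 1, 6, 4, 1)
  λ_4+ρ ↦ (11, 0, 2, 3, 1)
  λ_5+ρ ↦ (4, 1, 6, 4, 1)
  λ_6+ρ ↦ (4, 1, 6, 4, 1)

2 distinct reps among the 6 weights ⇒ 2 W_17-linkage classes:

[[1, 2, 4], [3, 5, 6]]


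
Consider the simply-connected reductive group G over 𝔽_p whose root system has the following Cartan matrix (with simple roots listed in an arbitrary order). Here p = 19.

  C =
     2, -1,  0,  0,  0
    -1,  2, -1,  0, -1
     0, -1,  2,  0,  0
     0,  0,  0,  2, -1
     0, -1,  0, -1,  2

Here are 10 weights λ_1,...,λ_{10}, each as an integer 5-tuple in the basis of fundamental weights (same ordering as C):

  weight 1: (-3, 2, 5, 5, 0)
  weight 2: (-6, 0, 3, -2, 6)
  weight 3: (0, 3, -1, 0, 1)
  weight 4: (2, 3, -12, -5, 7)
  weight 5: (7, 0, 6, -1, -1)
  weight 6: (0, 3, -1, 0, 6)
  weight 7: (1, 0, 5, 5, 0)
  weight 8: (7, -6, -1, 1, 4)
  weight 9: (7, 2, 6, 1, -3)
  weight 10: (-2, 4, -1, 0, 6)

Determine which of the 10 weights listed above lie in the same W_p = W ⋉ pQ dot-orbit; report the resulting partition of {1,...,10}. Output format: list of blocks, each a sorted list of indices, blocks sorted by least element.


D_5 Cartan matrix, 5 simple roots permuted; ρ=(1,1,1,1,1).

W_19-reps of the 10 weights in Ā_19 (same 5-coord order as C):

  1: (2, 1, 6, 6, 1)
  2: (1, 4, 0, 1, 2)
  3: (1, 4, 0, 1, 2)
  4: (4, 0, 4, 1, 3)
  5: (8, 1, 7, 0, 0)
  6: (1, 4, 0, 1, 2)
  7: (2, 1, 6, 6, 1)
  8: (3, 0, 5, 2, 0)
  9: (8, 1, 7, 0, 0)
  10: (1, 4, 0, 1, 2)

5 distinct reps among the 10 weights ⇒ 5 W_19-linkage classes:

[[1, 7], [2, 3, 6, 10], [4], [5, 9], [8]]


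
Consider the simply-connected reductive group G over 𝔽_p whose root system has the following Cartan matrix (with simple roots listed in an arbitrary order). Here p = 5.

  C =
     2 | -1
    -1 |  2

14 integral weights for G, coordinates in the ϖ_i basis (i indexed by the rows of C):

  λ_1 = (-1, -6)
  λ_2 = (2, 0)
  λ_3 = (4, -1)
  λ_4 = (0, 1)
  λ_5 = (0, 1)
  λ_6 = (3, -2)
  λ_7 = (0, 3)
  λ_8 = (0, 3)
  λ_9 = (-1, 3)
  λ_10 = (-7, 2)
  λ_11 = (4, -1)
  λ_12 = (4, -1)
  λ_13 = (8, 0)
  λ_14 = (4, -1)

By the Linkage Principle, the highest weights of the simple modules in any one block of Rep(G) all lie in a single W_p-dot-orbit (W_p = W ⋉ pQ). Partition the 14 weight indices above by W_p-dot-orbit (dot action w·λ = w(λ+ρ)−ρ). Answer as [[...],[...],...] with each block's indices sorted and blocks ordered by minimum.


Cartan matrix: type A_2 (|W|=6); un-permuting the 2 rows.

W_5-reps of the 14 weights in Ā_5 (same 2-coord order as C):

    λ_1 → (5, 0)
    λ_2 → (3, 1)
    λ_3 → (5, 0)
    λ_4 → (1, 2)
    λ_5 → (1, 2)
    λ_6 → (3, 1)
    λ_7 → (1, 4)
    λ_8 → (1, 4)
    λ_9 → (0, 4)
    λ_10 → (2, 2)
    λ_11 → (5, 0)
    λ_12 → (5, 0)
    λ_13 → (0, 4)
    λ_14 → (5, 0)

Partition of {1..14} into 6 W_5-dot-orbits:

[[1, 3, 11, 12, 14], [2, 6], [4, 5], [7, 8], [9, 13], [10]]


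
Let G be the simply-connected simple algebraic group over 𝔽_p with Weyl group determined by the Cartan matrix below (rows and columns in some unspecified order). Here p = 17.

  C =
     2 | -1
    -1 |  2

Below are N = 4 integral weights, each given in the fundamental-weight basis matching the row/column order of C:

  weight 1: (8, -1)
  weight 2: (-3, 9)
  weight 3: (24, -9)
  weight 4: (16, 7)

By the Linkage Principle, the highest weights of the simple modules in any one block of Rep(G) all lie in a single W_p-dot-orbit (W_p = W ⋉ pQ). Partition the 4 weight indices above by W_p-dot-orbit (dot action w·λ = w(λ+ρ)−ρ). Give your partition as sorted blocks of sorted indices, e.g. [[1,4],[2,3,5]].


Root system A_2: the 2×2 matrix C matches after relabeling.

Ā_17 reps of the 4 weights (A_2, coords as presented):

    λ_1+ρ ↦ (9, 0)
    λ_2+ρ ↦ (2, 8)
    λ_3+ρ ↦ (9, 0)
    λ_4+ρ ↦ (9, 0)

These 4 weights hit 2 W_17-dot-orbits; sizes (3, 1):

[[1, 3, 4], [2]]


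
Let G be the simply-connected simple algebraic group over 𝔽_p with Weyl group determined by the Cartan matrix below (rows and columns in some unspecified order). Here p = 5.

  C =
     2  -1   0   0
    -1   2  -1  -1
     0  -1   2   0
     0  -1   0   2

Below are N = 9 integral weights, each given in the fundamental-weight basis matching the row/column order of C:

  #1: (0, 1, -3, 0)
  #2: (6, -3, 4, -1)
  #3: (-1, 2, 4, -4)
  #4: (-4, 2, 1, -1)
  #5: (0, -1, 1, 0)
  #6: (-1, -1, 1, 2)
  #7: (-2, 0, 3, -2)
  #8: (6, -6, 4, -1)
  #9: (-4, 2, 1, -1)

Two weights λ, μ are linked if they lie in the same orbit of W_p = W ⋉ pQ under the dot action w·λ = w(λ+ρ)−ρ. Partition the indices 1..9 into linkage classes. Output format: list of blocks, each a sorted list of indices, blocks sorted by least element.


Dynkin diagram of C (from the 6 off-diagonal −1 entries): D_4.

λ_j+ρ reflected into Ā_5 (⟨·,θ^∨⟩≤5); 4-tuples as given:

  1: (1, 0, 2, 1) · 2: (0, 0, 2, 3) · 3: (3, 0, 2, 0) · 4: (3, 0, 2, 0) · 5: (1, 0, 2, 1) · 6: (0, 0, 2, 3) · 7: (0, 1, 3, 0) · 8: (0, 0, 2, 3) · 9: (3, 0, 2, 0)

The 9 indices split into 4 linkage classes (same alcove rep ⇔ same W_5-dot-orbit):

[[1, 5], [2, 6, 8], [3, 4, 9], [7]]


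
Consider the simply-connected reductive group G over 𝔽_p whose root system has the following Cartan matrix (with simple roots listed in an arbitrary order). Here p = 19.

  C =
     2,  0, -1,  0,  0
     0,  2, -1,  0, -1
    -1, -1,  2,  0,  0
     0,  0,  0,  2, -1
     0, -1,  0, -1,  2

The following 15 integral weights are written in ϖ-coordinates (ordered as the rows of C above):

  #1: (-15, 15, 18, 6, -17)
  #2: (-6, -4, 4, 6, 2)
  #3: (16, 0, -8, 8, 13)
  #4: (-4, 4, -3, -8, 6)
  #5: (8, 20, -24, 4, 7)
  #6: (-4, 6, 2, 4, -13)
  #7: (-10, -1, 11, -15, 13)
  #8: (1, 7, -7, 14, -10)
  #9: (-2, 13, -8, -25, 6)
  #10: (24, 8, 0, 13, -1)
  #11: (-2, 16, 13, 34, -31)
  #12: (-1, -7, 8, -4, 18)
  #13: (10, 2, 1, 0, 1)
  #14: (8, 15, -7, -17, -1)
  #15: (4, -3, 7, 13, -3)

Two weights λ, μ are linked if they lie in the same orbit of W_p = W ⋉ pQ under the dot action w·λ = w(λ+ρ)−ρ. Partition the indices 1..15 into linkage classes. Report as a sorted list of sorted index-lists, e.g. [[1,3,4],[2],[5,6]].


Dynkin diagram of C (from the 8 off-diagonal −1 entries): A_5.

Alcove-folded reps (p=19, 15 weights, presented ϖ-order):

  1: (2, 0, 3, 7, 0);  2: (2, 0, 3, 7, 0);  3: (1, 2, 4, 6, 2);  4: (2, 0, 3, 7, 0);  5: (1, 2, 4, 6, 2);  6: (2, 0, 3, 7, 0);  7: (2, 0, 3, 7, 0);  8: (1, 2, 4, 6, 2);  9: (2, 1, 5, 2, 6);  10: (6, 4, 1, 0, 5);  11: (11, 3, 2, 1, 2);  12: (3, 6, 0, 0, 10);  13: (11, 3, 2, 1, 2);  14: (3, 6, 0, 0, 10);  15: (1, 2, 4, 6, 2)

Grouping the 15 weights by Ā_19-representative: 6 linkage classes.

[[1, 2, 4, 6, 7], [3, 5, 8, 15], [9], [10], [11, 13], [12, 14]]


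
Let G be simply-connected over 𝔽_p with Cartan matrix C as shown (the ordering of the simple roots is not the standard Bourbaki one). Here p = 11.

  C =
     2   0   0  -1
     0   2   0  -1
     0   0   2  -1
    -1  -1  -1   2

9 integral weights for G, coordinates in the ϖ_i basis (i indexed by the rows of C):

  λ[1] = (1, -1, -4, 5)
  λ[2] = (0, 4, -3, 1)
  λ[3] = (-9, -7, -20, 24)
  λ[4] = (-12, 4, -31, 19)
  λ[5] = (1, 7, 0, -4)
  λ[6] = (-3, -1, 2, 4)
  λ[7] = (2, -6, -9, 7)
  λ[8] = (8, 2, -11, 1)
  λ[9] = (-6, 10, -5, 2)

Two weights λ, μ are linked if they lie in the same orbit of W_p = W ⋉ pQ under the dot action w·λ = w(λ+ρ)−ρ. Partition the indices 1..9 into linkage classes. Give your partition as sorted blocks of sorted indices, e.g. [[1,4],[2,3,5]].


D_4 Cartan matrix, 4 simple roots permuted; ρ=(1,1,1,1).

Ā_11 reps of the 9 weights (D_4, coords as presented):

    λ_1 → (2, 0, 3, 3)
    λ_2 → (1, 5, 2, 0)
    λ_3 → (2, 0, 3, 3)
    λ_4 → (1, 5, 2, 0)
    λ_5 → (1, 5, 2, 0)
    λ_6 → (2, 0, 3, 3)
    λ_7 → (2, 0, 3, 3)
    λ_8 → (1, 5, 2, 0)
    λ_9 → (1, 5, 2, 0)

Linkage partition of the 9 weights (2 classes, p=11):

[[1, 3, 6, 7], [2, 4, 5, 8, 9]]


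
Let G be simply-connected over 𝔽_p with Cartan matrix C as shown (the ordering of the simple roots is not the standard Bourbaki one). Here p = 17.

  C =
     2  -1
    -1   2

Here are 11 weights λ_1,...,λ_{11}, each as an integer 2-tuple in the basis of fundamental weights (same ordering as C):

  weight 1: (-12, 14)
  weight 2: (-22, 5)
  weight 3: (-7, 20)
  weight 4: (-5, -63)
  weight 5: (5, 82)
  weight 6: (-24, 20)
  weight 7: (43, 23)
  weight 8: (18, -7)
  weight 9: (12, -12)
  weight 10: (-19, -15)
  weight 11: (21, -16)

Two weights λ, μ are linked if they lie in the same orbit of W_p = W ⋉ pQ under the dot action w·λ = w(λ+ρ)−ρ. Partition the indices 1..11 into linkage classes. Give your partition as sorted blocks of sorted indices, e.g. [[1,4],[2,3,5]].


Type A_2, rank 2, |W|=6; reorder rows/cols to standard.

λ_j+ρ reflected into Ā_17 (⟨·,θ^∨⟩≤17); 2-tuples as given:

  λ_1+ρ ↦ (11, 4);  λ_2+ρ ↦ (2, 11);  λ_3+ρ ↦ (2, 11);  λ_4+ρ ↦ (11, 4);  λ_5+ρ ↦ (11, 4);  λ_6+ρ ↦ (11, 4);  λ_7+ρ ↦ (0, 10);  λ_8+ρ ↦ (11, 4);  λ_9+ρ ↦ (2, 11);  λ_10+ρ ↦ (1, 2);  λ_11+ρ ↦ (2, 10)

Partition of {1..11} into 5 W_17-dot-orbits:

[[1, 4, 5, 6, 8], [2, 3, 9], [7], [10], [11]]


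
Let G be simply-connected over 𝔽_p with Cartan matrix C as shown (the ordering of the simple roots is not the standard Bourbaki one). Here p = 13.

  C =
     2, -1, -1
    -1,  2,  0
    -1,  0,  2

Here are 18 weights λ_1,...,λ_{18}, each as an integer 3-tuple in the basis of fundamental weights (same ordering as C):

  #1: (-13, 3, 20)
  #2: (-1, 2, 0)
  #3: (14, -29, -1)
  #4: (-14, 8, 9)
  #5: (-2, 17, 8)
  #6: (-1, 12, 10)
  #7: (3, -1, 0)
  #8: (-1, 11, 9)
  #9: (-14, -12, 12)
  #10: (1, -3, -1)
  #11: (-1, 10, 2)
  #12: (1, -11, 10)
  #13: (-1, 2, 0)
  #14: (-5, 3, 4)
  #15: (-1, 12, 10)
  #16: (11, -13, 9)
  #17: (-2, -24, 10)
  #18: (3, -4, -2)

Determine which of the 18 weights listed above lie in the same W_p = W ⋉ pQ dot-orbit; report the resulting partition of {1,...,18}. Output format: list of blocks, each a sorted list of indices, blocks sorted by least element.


Root system A_3: the 3×3 matrix C matches after relabeling.

W_13-reps of the 18 weights in Ā_13 (same 3-coord order as C):

  λ_1 → (4, 0, 1);  λ_2 → (0, 3, 1);  λ_3 → (0, 2, 0);  λ_4 → (6, 4, 3);  λ_5 → (4, 0, 1);  λ_6 → (0, 2, 0);  λ_7 → (4, 0, 1);  λ_8 → (0, 3, 1);  λ_9 → (0, 2, 0);  λ_10 → (0, 2, 0);  λ_11 → (0, 10, 2);  λ_12 → (8, 2, 3);  λ_13 → (0, 3, 1);  λ_14 → (4, 0, 1);  λ_15 → (0, 2, 0);  λ_16 → (0, 3, 1);  λ_17 → (0, 10, 2);  λ_18 → (0, 3, 1)

Partition of {1..18} into 6 W_13-dot-orbits:

[[1, 5, 7, 14], [2, 8, 13, 16, 18], [3, 6, 9, 10, 15], [4], [11, 17], [12]]


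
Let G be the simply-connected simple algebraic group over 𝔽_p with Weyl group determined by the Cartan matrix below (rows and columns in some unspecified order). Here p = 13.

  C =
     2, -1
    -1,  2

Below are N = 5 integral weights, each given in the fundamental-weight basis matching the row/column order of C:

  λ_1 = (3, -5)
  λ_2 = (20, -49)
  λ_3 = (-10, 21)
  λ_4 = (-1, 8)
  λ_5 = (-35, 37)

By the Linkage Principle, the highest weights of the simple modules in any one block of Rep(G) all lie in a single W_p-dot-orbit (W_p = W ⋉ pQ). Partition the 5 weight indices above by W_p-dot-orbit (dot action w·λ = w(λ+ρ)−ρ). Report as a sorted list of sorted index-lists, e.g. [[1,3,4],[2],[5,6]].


Dynkin diagram of C (from the 2 off-diagonal −1 entries): A_2.

Folding the 5 weights λ_j+ρ into Ā_13 (reps in the given 2-coord order):

  λ_1 → (0, 4);  λ_2 → (4, 1);  λ_3 → (0, 4);  λ_4 → (0, 9);  λ_5 → (4, 1)

Partition of {1..5} into 3 W_13-dot-orbits:

[[1, 3], [2, 5], [4]]


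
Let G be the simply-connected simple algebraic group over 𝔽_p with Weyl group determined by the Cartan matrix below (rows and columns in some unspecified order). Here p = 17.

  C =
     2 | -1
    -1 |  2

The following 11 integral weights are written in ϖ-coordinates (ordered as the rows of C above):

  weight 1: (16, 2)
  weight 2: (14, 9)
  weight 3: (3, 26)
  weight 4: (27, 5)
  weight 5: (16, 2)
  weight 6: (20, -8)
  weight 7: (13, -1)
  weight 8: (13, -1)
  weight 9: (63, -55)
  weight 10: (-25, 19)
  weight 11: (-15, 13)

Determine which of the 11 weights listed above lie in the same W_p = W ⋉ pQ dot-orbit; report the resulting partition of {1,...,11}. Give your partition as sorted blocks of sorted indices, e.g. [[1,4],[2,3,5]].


Cartan matrix: type A_2 (|W|=6); un-permuting the 2 rows.

λ_j+ρ reflected into Ā_17 (⟨·,θ^∨⟩≤17); 2-tuples as given:

  λ_1+ρ ↦ (14, 0) · λ_2+ρ ↦ (7, 2) · λ_3+ρ ↦ (10, 3) · λ_4+ρ ↦ (0, 11) · λ_5+ρ ↦ (14, 0) · λ_6+ρ ↦ (10, 3) · λ_7+ρ ↦ (14, 0) · λ_8+ρ ↦ (14, 0) · λ_9+ρ ↦ (10, 3) · λ_10+ρ ↦ (10, 3) · λ_11+ρ ↦ (14, 0)

These 11 weights hit 4 W_17-dot-orbits; sizes (5, 1, 4, 1):

[[1, 5, 7, 8, 11], [2], [3, 6, 9, 10], [4]]


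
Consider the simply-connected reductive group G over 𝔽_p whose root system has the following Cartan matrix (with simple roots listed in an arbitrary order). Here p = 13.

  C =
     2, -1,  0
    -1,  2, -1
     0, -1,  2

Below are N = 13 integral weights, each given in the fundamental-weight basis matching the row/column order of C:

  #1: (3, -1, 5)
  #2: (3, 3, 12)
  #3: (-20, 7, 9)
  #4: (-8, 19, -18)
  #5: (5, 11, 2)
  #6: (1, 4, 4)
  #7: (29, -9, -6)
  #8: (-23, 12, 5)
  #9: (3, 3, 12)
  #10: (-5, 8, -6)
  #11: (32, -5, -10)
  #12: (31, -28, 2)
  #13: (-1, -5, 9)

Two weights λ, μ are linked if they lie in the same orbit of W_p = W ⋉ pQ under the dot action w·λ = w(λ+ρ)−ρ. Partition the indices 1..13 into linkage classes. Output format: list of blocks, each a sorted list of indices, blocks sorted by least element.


A_3 Cartan matrix, 3 simple roots permuted; ρ=(1,1,1).

λ_j+ρ reflected into Ā_13 (⟨·,θ^∨⟩≤13); 3-tuples as given:

    [1] (4, 0, 6)
    [2] (4, 0, 5)
    [3] (2, 5, 5)
    [4] (4, 0, 6)
    [5] (2, 5, 5)
    [6] (2, 5, 5)
    [7] (4, 0, 5)
    [8] (4, 0, 6)
    [9] (4, 0, 5)
    [10] (4, 0, 5)
    [11] (4, 0, 6)
    [12] (2, 5, 5)
    [13] (4, 0, 6)

Grouping the 13 weights by Ā_13-representative: 3 linkage classes.

[[1, 4, 8, 11, 13], [2, 7, 9, 10], [3, 5, 6, 12]]


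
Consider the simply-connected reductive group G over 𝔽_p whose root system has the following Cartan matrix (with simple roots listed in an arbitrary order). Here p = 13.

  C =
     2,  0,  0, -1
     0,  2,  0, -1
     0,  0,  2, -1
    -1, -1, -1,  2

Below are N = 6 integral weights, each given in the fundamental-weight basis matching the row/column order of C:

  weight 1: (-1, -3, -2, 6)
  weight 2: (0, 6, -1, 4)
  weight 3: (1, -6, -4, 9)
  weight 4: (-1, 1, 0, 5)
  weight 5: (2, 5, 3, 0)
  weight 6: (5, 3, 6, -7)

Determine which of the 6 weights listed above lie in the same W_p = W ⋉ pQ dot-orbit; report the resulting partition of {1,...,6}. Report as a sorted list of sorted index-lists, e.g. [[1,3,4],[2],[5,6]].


Root system D_4: the 4×4 matrix C matches after relabeling.

Folding the 6 weights λ_j+ρ into Ā_13 (reps in the given 4-coord order):

  [1] (0, 2, 1, 4);  [2] (1, 7, 0, 0);  [3] (2, 5, 3, 1);  [4] (0, 2, 1, 4);  [5] (2, 5, 3, 1);  [6] (0, 2, 1, 4)

Linkage partition of the 6 weights (3 classes, p=13):

[[1, 4, 6], [2], [3, 5]]


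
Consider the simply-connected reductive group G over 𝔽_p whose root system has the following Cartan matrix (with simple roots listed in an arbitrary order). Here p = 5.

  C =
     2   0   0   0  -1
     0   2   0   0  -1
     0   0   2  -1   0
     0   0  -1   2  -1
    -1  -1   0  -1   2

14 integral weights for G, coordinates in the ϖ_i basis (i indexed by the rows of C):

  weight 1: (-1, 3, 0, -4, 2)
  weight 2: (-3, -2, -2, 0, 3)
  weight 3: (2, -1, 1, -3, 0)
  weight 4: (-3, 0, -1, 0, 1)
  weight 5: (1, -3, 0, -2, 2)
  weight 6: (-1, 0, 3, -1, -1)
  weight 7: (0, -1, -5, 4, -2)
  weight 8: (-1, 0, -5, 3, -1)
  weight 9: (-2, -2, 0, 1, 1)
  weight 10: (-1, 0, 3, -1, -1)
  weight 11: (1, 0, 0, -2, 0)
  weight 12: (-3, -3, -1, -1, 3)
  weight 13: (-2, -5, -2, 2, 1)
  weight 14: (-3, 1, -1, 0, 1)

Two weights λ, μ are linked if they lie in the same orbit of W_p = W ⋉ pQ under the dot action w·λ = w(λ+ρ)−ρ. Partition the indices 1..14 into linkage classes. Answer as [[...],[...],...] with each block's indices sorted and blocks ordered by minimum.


D_5 Cartan matrix, 5 simple roots permuted; ρ=(1,1,1,1,1).

Folding the 14 weights λ_j+ρ into Ā_5 (reps in the given 5-coord order):

  1: (2, 2, 0, 0, 0)
  2: (2, 1, 0, 1, 0)
  3: (2, 1, 0, 1, 0)
  4: (2, 1, 0, 1, 0)
  5: (2, 2, 0, 0, 0)
  6: (0, 1, 4, 0, 0)
  7: (0, 1, 4, 0, 0)
  8: (0, 1, 4, 0, 0)
  9: (1, 1, 1, 0, 0)
  10: (0, 1, 4, 0, 0)
  11: (2, 1, 0, 1, 0)
  12: (2, 2, 0, 0, 0)
  13: (2, 1, 0, 1, 0)
  14: (2, 2, 0, 0, 0)

Grouping the 14 weights by Ā_5-representative: 4 linkage classes.

[[1, 5, 12, 14], [2, 3, 4, 11, 13], [6, 7, 8, 10], [9]]


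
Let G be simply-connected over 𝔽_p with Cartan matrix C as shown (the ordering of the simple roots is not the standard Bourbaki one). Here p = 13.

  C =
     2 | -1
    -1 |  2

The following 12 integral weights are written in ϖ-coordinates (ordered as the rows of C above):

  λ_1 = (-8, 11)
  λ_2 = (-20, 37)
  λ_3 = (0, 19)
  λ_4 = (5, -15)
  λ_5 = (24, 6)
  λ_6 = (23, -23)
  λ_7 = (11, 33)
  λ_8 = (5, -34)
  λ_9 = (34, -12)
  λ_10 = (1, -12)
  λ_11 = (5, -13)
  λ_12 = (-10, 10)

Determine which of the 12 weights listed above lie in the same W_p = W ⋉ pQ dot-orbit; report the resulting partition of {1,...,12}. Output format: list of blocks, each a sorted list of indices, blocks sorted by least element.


A_2 Cartan matrix, 2 simple roots permuted; ρ=(1,1).

λ_j+ρ reflected into Ā_13 (⟨·,θ^∨⟩≤13); 2-tuples as given:

  λ_1 → (7, 5)
  λ_2 → (6, 6)
  λ_3 → (7, 5)
  λ_4 → (7, 5)
  λ_5 → (6, 6)
  λ_6 → (9, 2)
  λ_7 → (7, 5)
  λ_8 → (6, 6)
  λ_9 → (9, 2)
  λ_10 → (9, 2)
  λ_11 → (6, 6)
  λ_12 → (9, 2)

These 12 weights hit 3 W_13-dot-orbits; sizes (4, 4, 4):

[[1, 3, 4, 7], [2, 5, 8, 11], [6, 9, 10, 12]]


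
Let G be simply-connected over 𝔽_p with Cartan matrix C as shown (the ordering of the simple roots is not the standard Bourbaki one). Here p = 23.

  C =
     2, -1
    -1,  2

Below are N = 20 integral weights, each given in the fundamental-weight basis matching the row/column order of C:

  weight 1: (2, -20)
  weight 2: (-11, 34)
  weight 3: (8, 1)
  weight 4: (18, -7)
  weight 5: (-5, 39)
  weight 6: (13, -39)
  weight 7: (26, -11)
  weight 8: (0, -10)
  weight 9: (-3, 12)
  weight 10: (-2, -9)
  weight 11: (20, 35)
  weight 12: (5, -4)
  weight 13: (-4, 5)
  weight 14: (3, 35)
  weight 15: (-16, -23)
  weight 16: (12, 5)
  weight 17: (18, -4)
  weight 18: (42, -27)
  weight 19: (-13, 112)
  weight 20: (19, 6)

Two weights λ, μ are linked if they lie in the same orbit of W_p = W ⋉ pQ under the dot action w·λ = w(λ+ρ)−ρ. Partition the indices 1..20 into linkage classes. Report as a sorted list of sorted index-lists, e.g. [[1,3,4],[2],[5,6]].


Dynkin diagram of C (from the 2 off-diagonal −1 entries): A_2.

Ā_23 reps of the 20 weights (A_2, coords as presented):

  λ_1 → (16, 3)
  λ_2 → (2, 11)
  λ_3 → (9, 2)
  λ_4 → (13, 6)
  λ_5 → (13, 6)
  λ_6 → (8, 1)
  λ_7 → (13, 6)
  λ_8 → (8, 1)
  λ_9 → (2, 11)
  λ_10 → (8, 1)
  λ_11 → (2, 11)
  λ_12 → (3, 3)
  λ_13 → (3, 3)
  λ_14 → (13, 6)
  λ_15 → (8, 1)
  λ_16 → (13, 6)
  λ_17 → (16, 3)
  λ_18 → (3, 3)
  λ_19 → (9, 2)
  λ_20 → (16, 3)

The 20 indices split into 6 linkage classes (same alcove rep ⇔ same W_23-dot-orbit):

[[1, 17, 20], [2, 9, 11], [3, 19], [4, 5, 7, 14, 16], [6, 8, 10, 15], [12, 13, 18]]


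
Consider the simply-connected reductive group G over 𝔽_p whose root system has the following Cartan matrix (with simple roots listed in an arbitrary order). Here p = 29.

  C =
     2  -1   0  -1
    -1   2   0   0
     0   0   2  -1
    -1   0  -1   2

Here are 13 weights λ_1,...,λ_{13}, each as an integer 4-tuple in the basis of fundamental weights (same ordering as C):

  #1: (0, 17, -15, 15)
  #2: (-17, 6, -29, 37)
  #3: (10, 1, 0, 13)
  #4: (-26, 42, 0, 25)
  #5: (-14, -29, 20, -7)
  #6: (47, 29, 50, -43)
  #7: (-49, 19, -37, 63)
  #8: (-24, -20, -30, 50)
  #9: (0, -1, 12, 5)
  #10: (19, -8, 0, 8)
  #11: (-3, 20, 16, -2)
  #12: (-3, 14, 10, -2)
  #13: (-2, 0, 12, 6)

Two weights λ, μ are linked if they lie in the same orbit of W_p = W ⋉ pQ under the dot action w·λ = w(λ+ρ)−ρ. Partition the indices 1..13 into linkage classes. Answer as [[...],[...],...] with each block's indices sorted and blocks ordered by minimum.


Type A_4, rank 4, |W|=120; reorder rows/cols to standard.

Folding the 13 weights λ_j+ρ into Ā_29 (reps in the given 4-coord order):

  λ_1 → (1, 12, 8, 2) · λ_2 → (1, 0, 13, 6) · λ_3 → (11, 2, 1, 14) · λ_4 → (11, 2, 1, 14) · λ_5 → (1, 12, 8, 2) · λ_6 → (13, 6, 0, 9) · λ_7 → (1, 0, 13, 6) · λ_8 → (1, 0, 13, 6) · λ_9 → (1, 0, 13, 6) · λ_10 → (13, 6, 0, 9) · λ_11 → (1, 12, 8, 2) · λ_12 → (1, 12, 8, 2) · λ_13 → (1, 0, 13, 6)

These 13 weights hit 4 W_29-dot-orbits; sizes (4, 5, 2, 2):

[[1, 5, 11, 12], [2, 7, 8, 9, 13], [3, 4], [6, 10]]


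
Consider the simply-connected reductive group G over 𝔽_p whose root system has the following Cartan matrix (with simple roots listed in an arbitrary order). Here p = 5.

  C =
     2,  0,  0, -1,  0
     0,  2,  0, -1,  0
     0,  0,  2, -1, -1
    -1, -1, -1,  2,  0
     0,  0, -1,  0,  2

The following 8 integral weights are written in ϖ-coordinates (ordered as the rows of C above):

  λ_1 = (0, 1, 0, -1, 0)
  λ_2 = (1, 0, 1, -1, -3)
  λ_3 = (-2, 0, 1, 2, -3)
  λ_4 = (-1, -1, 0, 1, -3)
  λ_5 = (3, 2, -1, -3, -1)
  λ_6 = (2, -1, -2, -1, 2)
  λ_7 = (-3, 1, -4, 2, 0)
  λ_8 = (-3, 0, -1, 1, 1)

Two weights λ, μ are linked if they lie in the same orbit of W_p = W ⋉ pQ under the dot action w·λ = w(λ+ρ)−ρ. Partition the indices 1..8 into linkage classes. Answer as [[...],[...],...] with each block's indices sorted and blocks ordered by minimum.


D_5 Cartan matrix, 5 simple roots permuted; ρ=(1,1,1,1,1).

λ_j+ρ reflected into Ā_5 (⟨·,θ^∨⟩≤5); 5-tuples as given:

  [1] (1, 2, 0, 0, 1)
  [2] (2, 1, 0, 0, 2)
  [3] (0, 0, 1, 1, 1)
  [4] (0, 0, 1, 1, 1)
  [5] (2, 1, 0, 0, 2)
  [6] (2, 1, 0, 0, 2)
  [7] (0, 0, 1, 1, 1)
  [8] (2, 1, 0, 0, 2)

Grouping the 8 weights by Ā_5-representative: 3 linkage classes.

[[1], [2, 5, 6, 8], [3, 4, 7]]


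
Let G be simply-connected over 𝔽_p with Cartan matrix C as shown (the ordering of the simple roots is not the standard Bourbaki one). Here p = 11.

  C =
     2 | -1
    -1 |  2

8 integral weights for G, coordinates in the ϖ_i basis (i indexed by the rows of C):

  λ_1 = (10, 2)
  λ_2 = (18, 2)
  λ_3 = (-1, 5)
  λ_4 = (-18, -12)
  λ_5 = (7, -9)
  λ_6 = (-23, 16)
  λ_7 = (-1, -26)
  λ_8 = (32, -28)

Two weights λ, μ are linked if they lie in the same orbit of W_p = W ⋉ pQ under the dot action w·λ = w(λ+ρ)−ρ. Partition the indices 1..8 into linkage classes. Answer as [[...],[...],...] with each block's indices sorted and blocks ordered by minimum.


Cartan matrix: type A_2 (|W|=6); un-permuting the 2 rows.

Alcove-folded reps (p=11, 8 weights, presented ϖ-order):

    λ_1 → (8, 0)
    λ_2 → (0, 8)
    λ_3 → (0, 6)
    λ_4 → (0, 6)
    λ_5 → (0, 8)
    λ_6 → (0, 6)
    λ_7 → (0, 8)
    λ_8 → (0, 6)

Linkage partition of the 8 weights (3 classes, p=11):

[[1], [2, 5, 7], [3, 4, 6, 8]]


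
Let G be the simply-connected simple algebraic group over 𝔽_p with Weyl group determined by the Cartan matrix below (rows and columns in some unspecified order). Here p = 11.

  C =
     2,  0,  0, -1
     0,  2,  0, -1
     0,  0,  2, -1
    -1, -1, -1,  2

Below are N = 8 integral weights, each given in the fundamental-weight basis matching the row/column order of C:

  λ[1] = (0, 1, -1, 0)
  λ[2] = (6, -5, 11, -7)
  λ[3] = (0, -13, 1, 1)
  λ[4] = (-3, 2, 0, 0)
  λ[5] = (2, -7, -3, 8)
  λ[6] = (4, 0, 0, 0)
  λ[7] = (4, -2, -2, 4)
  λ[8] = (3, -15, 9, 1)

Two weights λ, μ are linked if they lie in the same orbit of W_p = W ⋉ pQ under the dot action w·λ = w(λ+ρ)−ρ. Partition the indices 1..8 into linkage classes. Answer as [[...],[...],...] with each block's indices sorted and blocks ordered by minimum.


Dynkin diagram of C (from the 6 off-diagonal −1 entries): D_4.

λ_j+ρ reflected into Ā_11 (⟨·,θ^∨⟩≤11); 4-tuples as given:

  λ_1+ρ ↦ (1, 2, 0, 1)
  λ_2+ρ ↦ (2, 5, 1, 1)
  λ_3+ρ ↦ (2, 5, 1, 1)
  λ_4+ρ ↦ (1, 2, 0, 1)
  λ_5+ρ ↦ (2, 5, 1, 1)
  λ_6+ρ ↦ (5, 1, 1, 1)
  λ_7+ρ ↦ (5, 1, 1, 1)
  λ_8+ρ ↦ (5, 1, 1, 1)

These 8 weights hit 3 W_11-dot-orbits; sizes (2, 3, 3):

[[1, 4], [2, 3, 5], [6, 7, 8]]


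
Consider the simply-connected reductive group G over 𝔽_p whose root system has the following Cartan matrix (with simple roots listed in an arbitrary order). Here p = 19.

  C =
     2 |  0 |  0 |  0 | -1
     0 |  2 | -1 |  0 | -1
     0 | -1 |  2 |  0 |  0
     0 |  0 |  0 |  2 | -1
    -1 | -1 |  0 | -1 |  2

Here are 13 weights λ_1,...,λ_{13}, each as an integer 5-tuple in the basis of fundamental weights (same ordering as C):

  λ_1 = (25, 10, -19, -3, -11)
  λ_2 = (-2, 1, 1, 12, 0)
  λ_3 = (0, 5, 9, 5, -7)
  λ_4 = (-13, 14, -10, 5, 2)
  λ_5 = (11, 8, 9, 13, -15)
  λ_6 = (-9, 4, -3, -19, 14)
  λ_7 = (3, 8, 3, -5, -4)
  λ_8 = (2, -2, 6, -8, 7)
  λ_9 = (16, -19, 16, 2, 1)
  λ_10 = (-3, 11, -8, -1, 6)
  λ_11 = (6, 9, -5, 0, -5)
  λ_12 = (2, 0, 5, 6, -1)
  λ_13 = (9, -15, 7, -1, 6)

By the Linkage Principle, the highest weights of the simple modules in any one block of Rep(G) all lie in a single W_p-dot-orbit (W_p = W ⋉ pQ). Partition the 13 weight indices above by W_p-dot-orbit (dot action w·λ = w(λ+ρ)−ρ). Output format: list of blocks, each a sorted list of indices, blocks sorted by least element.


Type D_5, rank 5, |W|=1920; reorder rows/cols to standard.

Folding the 13 weights λ_j+ρ into Ā_19 (reps in the given 5-coord order):

    λ_1 → (3, 1, 6, 7, 0)
    λ_2 → (1, 1, 2, 13, 0)
    λ_3 → (5, 0, 10, 0, 1)
    λ_4 → (3, 2, 4, 3, 1)
    λ_5 → (2, 5, 2, 0, 0)
    λ_6 → (3, 1, 6, 7, 0)
    λ_7 → (3, 2, 4, 3, 1)
    λ_8 → (3, 1, 6, 7, 0)
    λ_9 → (1, 1, 2, 13, 0)
    λ_10 → (2, 5, 2, 0, 0)
    λ_11 → (3, 2, 4, 3, 1)
    λ_12 → (3, 1, 6, 7, 0)
    λ_13 → (3, 1, 6, 7, 0)

Linkage partition of the 13 weights (5 classes, p=19):

[[1, 6, 8, 12, 13], [2, 9], [3], [4, 7, 11], [5, 10]]
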